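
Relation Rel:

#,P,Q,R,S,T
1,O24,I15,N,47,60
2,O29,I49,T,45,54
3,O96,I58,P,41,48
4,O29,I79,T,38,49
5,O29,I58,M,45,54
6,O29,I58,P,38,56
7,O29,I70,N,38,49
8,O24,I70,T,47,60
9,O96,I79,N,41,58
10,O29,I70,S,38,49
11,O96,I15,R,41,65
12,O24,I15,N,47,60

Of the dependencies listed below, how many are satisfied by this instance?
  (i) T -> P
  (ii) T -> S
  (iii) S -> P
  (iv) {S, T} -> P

4

(i) T -> P: every LHS value maps to a single RHS value — holds.
(ii) T -> S: every LHS value maps to a single RHS value — holds.
(iii) S -> P: every LHS value maps to a single RHS value — holds.
(iv) {S, T} -> P: every LHS value maps to a single RHS value — holds.
4 of the 4 dependencies hold.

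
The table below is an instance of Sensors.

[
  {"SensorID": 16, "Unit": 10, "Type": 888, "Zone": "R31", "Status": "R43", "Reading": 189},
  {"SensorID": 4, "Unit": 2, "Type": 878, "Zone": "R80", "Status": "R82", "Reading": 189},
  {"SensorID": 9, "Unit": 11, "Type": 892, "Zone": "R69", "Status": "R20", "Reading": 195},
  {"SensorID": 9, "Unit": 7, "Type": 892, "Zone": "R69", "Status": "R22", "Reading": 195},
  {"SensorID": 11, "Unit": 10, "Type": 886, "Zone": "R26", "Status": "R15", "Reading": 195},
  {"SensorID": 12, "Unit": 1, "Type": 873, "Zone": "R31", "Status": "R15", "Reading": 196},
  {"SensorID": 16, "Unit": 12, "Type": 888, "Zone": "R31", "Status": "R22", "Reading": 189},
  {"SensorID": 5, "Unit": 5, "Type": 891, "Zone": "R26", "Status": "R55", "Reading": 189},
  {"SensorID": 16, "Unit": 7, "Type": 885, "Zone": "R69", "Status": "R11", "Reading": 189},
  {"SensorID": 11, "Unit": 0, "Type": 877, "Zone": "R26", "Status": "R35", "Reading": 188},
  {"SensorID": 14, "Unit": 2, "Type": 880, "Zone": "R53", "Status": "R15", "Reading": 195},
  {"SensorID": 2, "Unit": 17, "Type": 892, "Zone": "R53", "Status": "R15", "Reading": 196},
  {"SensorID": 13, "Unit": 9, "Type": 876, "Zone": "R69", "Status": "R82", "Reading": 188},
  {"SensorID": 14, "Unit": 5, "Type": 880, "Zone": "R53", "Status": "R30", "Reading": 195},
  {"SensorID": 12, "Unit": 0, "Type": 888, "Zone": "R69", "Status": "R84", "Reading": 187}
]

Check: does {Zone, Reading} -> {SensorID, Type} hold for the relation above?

Yes

(Zone=R31, Reading=189): 2 rows → {SensorID,Type} = (16, 888), (16, 888) ✓
(Zone=R80, Reading=189): 1 row → {SensorID,Type} = (4, 878) ✓
(Zone=R69, Reading=195): 2 rows → {SensorID,Type} = (9, 892), (9, 892) ✓
(Zone=R26, Reading=195): 1 row → {SensorID,Type} = (11, 886) ✓
(Zone=R31, Reading=196): 1 row → {SensorID,Type} = (12, 873) ✓
(Zone=R26, Reading=189): 1 row → {SensorID,Type} = (5, 891) ✓
(Zone=R69, Reading=189): 1 row → {SensorID,Type} = (16, 885) ✓
(Zone=R26, Reading=188): 1 row → {SensorID,Type} = (11, 877) ✓
(Zone=R53, Reading=195): 2 rows → {SensorID,Type} = (14, 880), (14, 880) ✓
(Zone=R53, Reading=196): 1 row → {SensorID,Type} = (2, 892) ✓
(Zone=R69, Reading=188): 1 row → {SensorID,Type} = (13, 876) ✓
(Zone=R69, Reading=187): 1 row → {SensorID,Type} = (12, 888) ✓
Every {Zone, Reading} value is associated with a single {SensorID, Type} value, so {Zone, Reading} -> {SensorID, Type} holds.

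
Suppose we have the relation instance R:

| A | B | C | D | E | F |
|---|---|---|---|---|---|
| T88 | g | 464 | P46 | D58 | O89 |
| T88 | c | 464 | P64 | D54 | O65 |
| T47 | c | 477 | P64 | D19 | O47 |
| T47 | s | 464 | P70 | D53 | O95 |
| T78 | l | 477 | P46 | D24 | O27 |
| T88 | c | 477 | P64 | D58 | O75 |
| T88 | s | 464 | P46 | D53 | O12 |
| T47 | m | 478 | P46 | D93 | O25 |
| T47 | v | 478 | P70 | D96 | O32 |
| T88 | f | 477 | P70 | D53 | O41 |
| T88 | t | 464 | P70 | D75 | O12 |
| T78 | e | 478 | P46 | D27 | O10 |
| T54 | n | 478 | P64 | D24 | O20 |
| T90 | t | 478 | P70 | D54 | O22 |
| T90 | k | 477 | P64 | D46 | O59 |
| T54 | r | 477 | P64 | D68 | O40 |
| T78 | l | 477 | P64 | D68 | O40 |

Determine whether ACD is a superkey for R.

No

Two distinct rows share (A=T88, C=464, D=P46), so ACD does not determine every attribute — not a superkey.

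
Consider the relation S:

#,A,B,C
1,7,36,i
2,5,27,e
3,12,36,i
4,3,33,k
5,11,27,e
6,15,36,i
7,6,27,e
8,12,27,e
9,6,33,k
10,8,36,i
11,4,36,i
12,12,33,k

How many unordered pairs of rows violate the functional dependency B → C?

0

B=36: all 5 rows agree on C — 0 pairs.
B=27: all 4 rows agree on C — 0 pairs.
B=33: all 3 rows agree on C — 0 pairs.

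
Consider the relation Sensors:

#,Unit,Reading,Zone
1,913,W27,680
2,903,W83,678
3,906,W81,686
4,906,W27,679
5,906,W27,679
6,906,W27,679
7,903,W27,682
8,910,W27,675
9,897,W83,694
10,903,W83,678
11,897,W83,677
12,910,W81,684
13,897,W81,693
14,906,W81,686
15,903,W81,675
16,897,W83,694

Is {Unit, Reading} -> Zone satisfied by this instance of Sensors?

(Unit=913, Reading=W27): row 1 → Zone = 680 ✓
(Unit=903, Reading=W83): rows 2, 10 → Zone = 678, 678 ✓
(Unit=906, Reading=W81): rows 3, 14 → Zone = 686, 686 ✓
(Unit=906, Reading=W27): rows 4, 5, 6 → Zone = 679, 679, 679 ✓
(Unit=903, Reading=W27): row 7 → Zone = 682 ✓
(Unit=910, Reading=W27): row 8 → Zone = 675 ✓
(Unit=897, Reading=W83): rows 9, 11, 16 → Zone takes values {694, 677} — violation
(Unit=910, Reading=W81): row 12 → Zone = 684 ✓
(Unit=897, Reading=W81): row 13 → Zone = 693 ✓
(Unit=903, Reading=W81): row 15 → Zone = 675 ✓
Two rows agree on {Unit, Reading} but differ on Zone, so {Unit, Reading} -> Zone does not hold.

No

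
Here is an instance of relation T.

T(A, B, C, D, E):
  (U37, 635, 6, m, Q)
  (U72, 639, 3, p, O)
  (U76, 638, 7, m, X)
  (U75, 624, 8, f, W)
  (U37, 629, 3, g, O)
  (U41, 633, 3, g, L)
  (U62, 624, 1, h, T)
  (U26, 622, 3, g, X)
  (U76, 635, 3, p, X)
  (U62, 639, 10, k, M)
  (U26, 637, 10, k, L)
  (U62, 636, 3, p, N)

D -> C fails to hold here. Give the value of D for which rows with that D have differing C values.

D=m: 2 rows → C takes values {6, 7} — violation
D=p: 3 rows → C = 3, 3, 3 ✓
D=f: 1 row → C = 8 ✓
D=g: 3 rows → C = 3, 3, 3 ✓
D=h: 1 row → C = 1 ✓
D=k: 2 rows → C = 10, 10 ✓
The only D value with inconsistent C is D=m.

m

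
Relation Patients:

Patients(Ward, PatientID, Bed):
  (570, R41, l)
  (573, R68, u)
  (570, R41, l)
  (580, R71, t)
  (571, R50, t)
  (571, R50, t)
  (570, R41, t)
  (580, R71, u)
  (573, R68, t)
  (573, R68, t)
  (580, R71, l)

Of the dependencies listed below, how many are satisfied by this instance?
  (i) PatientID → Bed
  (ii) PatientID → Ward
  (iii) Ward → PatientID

(i) PatientID → Bed: PatientID=R41: 3 rows → Bed takes values {l, t} — violation; PatientID=R68: 3 rows → Bed takes values {u, t} — violation; PatientID=R71: 3 rows → Bed takes values {t, u, l} — violation — fails.
(ii) PatientID → Ward: every LHS value maps to a single RHS value — holds.
(iii) Ward → PatientID: every LHS value maps to a single RHS value — holds.
2 of the 3 dependencies hold.

2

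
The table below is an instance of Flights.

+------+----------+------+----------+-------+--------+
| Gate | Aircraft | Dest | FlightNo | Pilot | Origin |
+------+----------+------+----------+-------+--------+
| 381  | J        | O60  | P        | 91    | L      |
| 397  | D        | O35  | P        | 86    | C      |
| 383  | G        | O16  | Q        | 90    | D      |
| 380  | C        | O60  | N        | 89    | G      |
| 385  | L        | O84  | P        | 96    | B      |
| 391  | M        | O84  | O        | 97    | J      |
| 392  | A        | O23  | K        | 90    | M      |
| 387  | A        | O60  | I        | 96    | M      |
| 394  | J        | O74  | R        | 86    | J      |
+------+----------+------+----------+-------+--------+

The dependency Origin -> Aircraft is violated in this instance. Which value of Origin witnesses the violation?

J

Origin=L: 1 row → Aircraft = J ✓
Origin=C: 1 row → Aircraft = D ✓
Origin=D: 1 row → Aircraft = G ✓
Origin=G: 1 row → Aircraft = C ✓
Origin=B: 1 row → Aircraft = L ✓
Origin=J: 2 rows → Aircraft takes values {M, J} — violation
Origin=M: 2 rows → Aircraft = A, A ✓
The only Origin value with inconsistent Aircraft is Origin=J.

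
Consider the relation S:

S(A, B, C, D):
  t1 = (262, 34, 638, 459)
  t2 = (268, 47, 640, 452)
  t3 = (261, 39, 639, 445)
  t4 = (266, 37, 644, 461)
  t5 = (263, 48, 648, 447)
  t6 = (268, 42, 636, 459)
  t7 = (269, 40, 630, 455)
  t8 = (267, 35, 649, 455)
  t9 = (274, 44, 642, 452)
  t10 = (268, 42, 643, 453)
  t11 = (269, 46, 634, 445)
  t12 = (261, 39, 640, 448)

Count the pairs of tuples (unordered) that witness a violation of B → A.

0

B=39: all 2 rows agree on A — 0 pairs.
B=42: all 2 rows agree on A — 0 pairs.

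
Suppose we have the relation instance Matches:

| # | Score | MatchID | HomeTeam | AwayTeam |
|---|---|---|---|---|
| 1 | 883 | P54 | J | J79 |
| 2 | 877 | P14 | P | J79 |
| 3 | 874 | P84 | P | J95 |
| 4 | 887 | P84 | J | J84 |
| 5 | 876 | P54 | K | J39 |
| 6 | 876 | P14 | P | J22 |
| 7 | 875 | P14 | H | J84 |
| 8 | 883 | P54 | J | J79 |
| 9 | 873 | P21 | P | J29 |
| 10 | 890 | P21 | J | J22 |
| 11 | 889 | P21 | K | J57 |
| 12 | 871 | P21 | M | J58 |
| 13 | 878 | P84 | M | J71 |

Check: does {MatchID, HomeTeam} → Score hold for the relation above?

No

(MatchID=P54, HomeTeam=J): rows 1, 8 → Score = 883, 883 ✓
(MatchID=P14, HomeTeam=P): rows 2, 6 → Score takes values {877, 876} — violation
(MatchID=P84, HomeTeam=P): row 3 → Score = 874 ✓
(MatchID=P84, HomeTeam=J): row 4 → Score = 887 ✓
(MatchID=P54, HomeTeam=K): row 5 → Score = 876 ✓
(MatchID=P14, HomeTeam=H): row 7 → Score = 875 ✓
(MatchID=P21, HomeTeam=P): row 9 → Score = 873 ✓
(MatchID=P21, HomeTeam=J): row 10 → Score = 890 ✓
(MatchID=P21, HomeTeam=K): row 11 → Score = 889 ✓
(MatchID=P21, HomeTeam=M): row 12 → Score = 871 ✓
(MatchID=P84, HomeTeam=M): row 13 → Score = 878 ✓
Two rows agree on {MatchID, HomeTeam} but differ on Score, so {MatchID, HomeTeam} → Score does not hold.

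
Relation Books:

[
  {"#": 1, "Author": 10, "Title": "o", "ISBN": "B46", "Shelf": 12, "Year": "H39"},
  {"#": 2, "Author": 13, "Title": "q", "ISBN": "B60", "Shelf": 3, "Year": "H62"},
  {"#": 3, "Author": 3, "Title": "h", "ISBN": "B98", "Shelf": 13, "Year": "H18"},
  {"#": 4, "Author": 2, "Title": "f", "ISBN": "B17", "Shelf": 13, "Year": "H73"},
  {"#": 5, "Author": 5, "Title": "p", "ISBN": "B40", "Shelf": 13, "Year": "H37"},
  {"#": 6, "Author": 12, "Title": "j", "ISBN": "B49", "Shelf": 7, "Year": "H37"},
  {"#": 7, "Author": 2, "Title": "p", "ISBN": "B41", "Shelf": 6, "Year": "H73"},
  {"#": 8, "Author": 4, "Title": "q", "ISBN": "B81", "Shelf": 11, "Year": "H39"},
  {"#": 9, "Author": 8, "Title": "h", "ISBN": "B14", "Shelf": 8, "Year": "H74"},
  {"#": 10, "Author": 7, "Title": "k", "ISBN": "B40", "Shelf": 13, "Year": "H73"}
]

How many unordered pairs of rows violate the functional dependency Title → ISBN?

Title=q: violating pairs (2,8) — 1 pair.
Title=h: violating pairs (3,9) — 1 pair.
Title=p: violating pairs (5,7) — 1 pair.

3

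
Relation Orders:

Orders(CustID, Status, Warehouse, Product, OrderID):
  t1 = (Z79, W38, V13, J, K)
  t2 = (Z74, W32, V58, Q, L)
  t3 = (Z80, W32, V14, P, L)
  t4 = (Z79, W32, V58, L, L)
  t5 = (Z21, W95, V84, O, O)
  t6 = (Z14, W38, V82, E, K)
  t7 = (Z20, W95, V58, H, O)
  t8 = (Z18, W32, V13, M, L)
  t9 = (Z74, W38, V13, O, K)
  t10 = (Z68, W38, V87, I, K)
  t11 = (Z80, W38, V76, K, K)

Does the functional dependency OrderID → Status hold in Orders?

OrderID=K: rows 1, 6, 9, 10, 11 → Status = W38, W38, W38, W38, W38 ✓
OrderID=L: rows 2, 3, 4, 8 → Status = W32, W32, W32, W32 ✓
OrderID=O: rows 5, 7 → Status = W95, W95 ✓
Every OrderID value is associated with a single Status value, so OrderID → Status holds.

Yes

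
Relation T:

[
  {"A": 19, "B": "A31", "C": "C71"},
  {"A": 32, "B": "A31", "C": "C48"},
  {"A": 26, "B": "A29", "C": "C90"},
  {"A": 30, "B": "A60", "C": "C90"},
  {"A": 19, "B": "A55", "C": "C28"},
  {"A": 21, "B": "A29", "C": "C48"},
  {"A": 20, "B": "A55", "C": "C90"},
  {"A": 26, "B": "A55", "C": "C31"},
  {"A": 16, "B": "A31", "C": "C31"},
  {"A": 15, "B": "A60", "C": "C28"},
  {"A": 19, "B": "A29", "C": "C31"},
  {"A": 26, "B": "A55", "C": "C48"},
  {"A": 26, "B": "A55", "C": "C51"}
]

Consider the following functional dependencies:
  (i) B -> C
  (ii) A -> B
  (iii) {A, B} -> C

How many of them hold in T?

0

(i) B -> C: B=A31: 3 rows → C takes values {C71, C48, C31} — violation; B=A29: 3 rows → C takes values {C90, C48, C31} — violation; B=A60: 2 rows → C takes values {C90, C28} — violation; B=A55: 5 rows → C takes values {C28, C90, C31, C48, C51} — violation — fails.
(ii) A -> B: A=19: 3 rows → B takes values {A31, A55, A29} — violation; A=26: 4 rows → B takes values {A29, A55} — violation — fails.
(iii) {A, B} -> C: (A=26, B=A55): 3 rows → C takes values {C31, C48, C51} — violation — fails.
None of the 3 dependencies hold.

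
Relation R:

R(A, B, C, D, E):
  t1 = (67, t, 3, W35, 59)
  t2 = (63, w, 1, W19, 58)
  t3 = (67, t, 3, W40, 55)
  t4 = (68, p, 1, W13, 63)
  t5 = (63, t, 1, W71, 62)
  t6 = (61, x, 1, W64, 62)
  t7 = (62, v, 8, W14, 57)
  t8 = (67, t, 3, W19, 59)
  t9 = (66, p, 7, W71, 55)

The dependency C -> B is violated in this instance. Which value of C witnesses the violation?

C=3: rows 1, 3, 8 → B = t, t, t ✓
C=1: rows 2, 4, 5, 6 → B takes values {w, p, t, x} — violation
C=8: row 7 → B = v ✓
C=7: row 9 → B = p ✓
The only C value with inconsistent B is C=1.

1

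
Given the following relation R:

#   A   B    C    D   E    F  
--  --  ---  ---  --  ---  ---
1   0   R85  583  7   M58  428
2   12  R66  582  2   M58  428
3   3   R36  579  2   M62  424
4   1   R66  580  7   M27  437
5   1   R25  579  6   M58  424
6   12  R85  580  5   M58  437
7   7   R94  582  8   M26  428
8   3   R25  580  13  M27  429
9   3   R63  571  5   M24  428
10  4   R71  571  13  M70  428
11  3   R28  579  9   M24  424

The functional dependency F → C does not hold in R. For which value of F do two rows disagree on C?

F=428: rows 1, 2, 7, 9, 10 → C takes values {583, 582, 571} — violation
F=424: rows 3, 5, 11 → C = 579, 579, 579 ✓
F=437: rows 4, 6 → C = 580, 580 ✓
F=429: row 8 → C = 580 ✓
The only F value with inconsistent C is F=428.

428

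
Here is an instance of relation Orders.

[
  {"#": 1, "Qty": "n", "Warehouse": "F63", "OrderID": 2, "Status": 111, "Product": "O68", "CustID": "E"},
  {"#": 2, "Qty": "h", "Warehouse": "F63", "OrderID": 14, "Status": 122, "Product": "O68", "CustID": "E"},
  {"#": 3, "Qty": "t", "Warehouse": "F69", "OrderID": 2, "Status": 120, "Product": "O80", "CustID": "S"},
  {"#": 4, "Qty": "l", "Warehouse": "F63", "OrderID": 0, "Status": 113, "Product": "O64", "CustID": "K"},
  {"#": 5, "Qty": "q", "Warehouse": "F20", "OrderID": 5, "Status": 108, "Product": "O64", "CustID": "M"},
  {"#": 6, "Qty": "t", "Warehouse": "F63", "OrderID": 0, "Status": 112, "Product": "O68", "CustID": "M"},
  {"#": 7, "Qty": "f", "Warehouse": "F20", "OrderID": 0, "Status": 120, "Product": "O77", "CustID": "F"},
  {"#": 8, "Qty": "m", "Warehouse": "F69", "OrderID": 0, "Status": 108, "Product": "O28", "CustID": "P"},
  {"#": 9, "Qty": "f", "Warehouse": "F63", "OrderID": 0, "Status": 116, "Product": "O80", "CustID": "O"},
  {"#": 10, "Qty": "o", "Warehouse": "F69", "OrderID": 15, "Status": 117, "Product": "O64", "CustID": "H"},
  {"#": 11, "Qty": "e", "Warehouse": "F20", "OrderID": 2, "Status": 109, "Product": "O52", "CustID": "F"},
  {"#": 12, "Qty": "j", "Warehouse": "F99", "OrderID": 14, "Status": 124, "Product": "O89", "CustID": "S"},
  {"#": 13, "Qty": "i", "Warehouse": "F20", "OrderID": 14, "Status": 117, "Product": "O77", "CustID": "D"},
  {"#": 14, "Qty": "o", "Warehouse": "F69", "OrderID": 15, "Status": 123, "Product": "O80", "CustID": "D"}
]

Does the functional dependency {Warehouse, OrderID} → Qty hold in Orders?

(Warehouse=F63, OrderID=2): row 1 → Qty = n ✓
(Warehouse=F63, OrderID=14): row 2 → Qty = h ✓
(Warehouse=F69, OrderID=2): row 3 → Qty = t ✓
(Warehouse=F63, OrderID=0): rows 4, 6, 9 → Qty takes values {l, t, f} — violation
(Warehouse=F20, OrderID=5): row 5 → Qty = q ✓
(Warehouse=F20, OrderID=0): row 7 → Qty = f ✓
(Warehouse=F69, OrderID=0): row 8 → Qty = m ✓
(Warehouse=F69, OrderID=15): rows 10, 14 → Qty = o, o ✓
(Warehouse=F20, OrderID=2): row 11 → Qty = e ✓
(Warehouse=F99, OrderID=14): row 12 → Qty = j ✓
(Warehouse=F20, OrderID=14): row 13 → Qty = i ✓
Two rows agree on {Warehouse, OrderID} but differ on Qty, so {Warehouse, OrderID} → Qty does not hold.

No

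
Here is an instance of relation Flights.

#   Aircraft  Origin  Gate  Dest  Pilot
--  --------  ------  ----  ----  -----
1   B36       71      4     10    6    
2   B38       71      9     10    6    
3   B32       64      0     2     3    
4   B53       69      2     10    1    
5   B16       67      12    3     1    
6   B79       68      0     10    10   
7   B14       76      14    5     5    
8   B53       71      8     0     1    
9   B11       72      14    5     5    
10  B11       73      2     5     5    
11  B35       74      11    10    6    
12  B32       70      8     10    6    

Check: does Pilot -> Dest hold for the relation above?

No

Pilot=6: rows 1, 2, 11, 12 → Dest = 10, 10, 10, 10 ✓
Pilot=3: row 3 → Dest = 2 ✓
Pilot=1: rows 4, 5, 8 → Dest takes values {10, 3, 0} — violation
Pilot=10: row 6 → Dest = 10 ✓
Pilot=5: rows 7, 9, 10 → Dest = 5, 5, 5 ✓
Two rows agree on Pilot but differ on Dest, so Pilot -> Dest does not hold.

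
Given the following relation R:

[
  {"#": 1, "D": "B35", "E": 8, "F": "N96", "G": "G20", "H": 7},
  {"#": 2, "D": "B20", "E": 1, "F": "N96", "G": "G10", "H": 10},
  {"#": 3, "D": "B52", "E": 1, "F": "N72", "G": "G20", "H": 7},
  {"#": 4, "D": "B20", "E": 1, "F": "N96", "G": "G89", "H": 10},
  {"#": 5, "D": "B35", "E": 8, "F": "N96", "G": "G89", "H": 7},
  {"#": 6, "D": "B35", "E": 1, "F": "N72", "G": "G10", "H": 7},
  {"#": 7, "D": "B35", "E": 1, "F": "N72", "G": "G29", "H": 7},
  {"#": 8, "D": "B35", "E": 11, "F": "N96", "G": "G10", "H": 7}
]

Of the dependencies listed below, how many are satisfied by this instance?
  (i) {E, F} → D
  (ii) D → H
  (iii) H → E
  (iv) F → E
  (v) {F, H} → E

1

(i) {E, F} → D: (E=1, F=N72): rows 3, 6, 7 → D takes values {B52, B35} — violation — fails.
(ii) D → H: every LHS value maps to a single RHS value — holds.
(iii) H → E: H=7: rows 1, 3, 5, 6, 7, 8 → E takes values {8, 1, 11} — violation — fails.
(iv) F → E: F=N96: rows 1, 2, 4, 5, 8 → E takes values {8, 1, 11} — violation — fails.
(v) {F, H} → E: (F=N96, H=7): rows 1, 5, 8 → E takes values {8, 11} — violation — fails.
1 of the 5 dependencies holds.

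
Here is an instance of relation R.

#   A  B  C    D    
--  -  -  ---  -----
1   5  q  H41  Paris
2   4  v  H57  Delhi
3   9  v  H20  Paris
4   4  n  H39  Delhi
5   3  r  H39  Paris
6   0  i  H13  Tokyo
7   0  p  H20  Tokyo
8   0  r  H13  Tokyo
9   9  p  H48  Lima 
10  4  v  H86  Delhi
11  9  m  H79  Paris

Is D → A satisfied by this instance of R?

No

D=Paris: rows 1, 3, 5, 11 → A takes values {5, 9, 3} — violation
D=Delhi: rows 2, 4, 10 → A = 4, 4, 4 ✓
D=Tokyo: rows 6, 7, 8 → A = 0, 0, 0 ✓
D=Lima: row 9 → A = 9 ✓
Two rows agree on D but differ on A, so D → A does not hold.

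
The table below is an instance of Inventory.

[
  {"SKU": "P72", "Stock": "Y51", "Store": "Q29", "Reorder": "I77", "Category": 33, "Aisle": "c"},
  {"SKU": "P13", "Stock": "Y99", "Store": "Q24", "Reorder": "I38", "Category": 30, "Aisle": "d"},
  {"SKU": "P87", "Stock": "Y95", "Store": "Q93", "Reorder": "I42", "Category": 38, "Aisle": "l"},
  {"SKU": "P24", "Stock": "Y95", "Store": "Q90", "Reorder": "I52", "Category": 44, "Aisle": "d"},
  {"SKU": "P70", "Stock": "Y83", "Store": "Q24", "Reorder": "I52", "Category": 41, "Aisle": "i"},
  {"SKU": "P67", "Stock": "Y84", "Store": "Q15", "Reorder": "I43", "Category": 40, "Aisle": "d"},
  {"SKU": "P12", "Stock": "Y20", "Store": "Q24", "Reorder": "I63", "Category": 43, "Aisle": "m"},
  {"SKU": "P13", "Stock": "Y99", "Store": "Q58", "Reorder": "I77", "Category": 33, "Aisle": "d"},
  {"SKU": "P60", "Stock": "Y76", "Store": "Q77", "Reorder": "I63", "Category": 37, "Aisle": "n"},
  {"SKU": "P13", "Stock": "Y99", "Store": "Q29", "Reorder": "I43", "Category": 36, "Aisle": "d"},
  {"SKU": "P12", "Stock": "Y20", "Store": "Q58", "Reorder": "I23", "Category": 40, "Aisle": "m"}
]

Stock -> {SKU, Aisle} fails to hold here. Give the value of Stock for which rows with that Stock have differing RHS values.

Y95

Stock=Y51: 1 row → {SKU,Aisle} = (P72, c) ✓
Stock=Y99: 3 rows → {SKU,Aisle} = (P13, d), (P13, d), (P13, d) ✓
Stock=Y95: 2 rows → {SKU,Aisle} takes values {(P87, l), (P24, d)} — violation
Stock=Y83: 1 row → {SKU,Aisle} = (P70, i) ✓
Stock=Y84: 1 row → {SKU,Aisle} = (P67, d) ✓
Stock=Y20: 2 rows → {SKU,Aisle} = (P12, m), (P12, m) ✓
Stock=Y76: 1 row → {SKU,Aisle} = (P60, n) ✓
The only Stock value with inconsistent RHS is Stock=Y95.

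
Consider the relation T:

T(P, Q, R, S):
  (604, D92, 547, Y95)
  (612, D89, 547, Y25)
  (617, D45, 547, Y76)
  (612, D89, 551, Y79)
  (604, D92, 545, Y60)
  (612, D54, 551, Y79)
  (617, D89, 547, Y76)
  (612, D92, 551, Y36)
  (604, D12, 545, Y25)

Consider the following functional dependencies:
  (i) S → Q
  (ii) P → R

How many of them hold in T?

(i) S → Q: S=Y25: 2 rows → Q takes values {D89, D12} — violation; S=Y76: 2 rows → Q takes values {D45, D89} — violation; S=Y79: 2 rows → Q takes values {D89, D54} — violation — fails.
(ii) P → R: P=604: 3 rows → R takes values {547, 545} — violation; P=612: 4 rows → R takes values {547, 551} — violation — fails.
None of the 2 dependencies hold.

0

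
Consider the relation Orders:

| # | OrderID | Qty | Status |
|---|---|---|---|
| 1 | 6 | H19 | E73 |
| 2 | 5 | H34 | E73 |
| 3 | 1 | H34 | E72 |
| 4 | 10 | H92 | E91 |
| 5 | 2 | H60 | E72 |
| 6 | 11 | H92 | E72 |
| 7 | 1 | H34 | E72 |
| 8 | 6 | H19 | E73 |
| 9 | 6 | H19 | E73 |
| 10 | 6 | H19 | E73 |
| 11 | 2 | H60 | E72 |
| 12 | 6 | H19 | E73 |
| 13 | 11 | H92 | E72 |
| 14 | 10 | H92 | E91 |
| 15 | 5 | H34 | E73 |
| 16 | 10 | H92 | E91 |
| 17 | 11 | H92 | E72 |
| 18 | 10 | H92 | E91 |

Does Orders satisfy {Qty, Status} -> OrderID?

(Qty=H19, Status=E73): rows 1, 8, 9, 10, 12 → OrderID = 6, 6, 6, 6, 6 ✓
(Qty=H34, Status=E73): rows 2, 15 → OrderID = 5, 5 ✓
(Qty=H34, Status=E72): rows 3, 7 → OrderID = 1, 1 ✓
(Qty=H92, Status=E91): rows 4, 14, 16, 18 → OrderID = 10, 10, 10, 10 ✓
(Qty=H60, Status=E72): rows 5, 11 → OrderID = 2, 2 ✓
(Qty=H92, Status=E72): rows 6, 13, 17 → OrderID = 11, 11, 11 ✓
Every {Qty, Status} value is associated with a single OrderID value, so {Qty, Status} -> OrderID holds.

Yes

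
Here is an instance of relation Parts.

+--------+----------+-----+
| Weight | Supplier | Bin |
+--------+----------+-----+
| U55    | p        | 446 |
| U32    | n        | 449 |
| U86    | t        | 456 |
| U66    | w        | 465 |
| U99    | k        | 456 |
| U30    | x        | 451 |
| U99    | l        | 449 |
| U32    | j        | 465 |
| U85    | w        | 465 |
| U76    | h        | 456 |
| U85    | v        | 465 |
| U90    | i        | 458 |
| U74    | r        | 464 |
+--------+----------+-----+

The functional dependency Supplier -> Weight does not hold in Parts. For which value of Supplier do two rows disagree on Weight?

Supplier=p: 1 row → Weight = U55 ✓
Supplier=n: 1 row → Weight = U32 ✓
Supplier=t: 1 row → Weight = U86 ✓
Supplier=w: 2 rows → Weight takes values {U66, U85} — violation
Supplier=k: 1 row → Weight = U99 ✓
Supplier=x: 1 row → Weight = U30 ✓
Supplier=l: 1 row → Weight = U99 ✓
Supplier=j: 1 row → Weight = U32 ✓
Supplier=h: 1 row → Weight = U76 ✓
Supplier=v: 1 row → Weight = U85 ✓
Supplier=i: 1 row → Weight = U90 ✓
Supplier=r: 1 row → Weight = U74 ✓
The only Supplier value with inconsistent Weight is Supplier=w.

w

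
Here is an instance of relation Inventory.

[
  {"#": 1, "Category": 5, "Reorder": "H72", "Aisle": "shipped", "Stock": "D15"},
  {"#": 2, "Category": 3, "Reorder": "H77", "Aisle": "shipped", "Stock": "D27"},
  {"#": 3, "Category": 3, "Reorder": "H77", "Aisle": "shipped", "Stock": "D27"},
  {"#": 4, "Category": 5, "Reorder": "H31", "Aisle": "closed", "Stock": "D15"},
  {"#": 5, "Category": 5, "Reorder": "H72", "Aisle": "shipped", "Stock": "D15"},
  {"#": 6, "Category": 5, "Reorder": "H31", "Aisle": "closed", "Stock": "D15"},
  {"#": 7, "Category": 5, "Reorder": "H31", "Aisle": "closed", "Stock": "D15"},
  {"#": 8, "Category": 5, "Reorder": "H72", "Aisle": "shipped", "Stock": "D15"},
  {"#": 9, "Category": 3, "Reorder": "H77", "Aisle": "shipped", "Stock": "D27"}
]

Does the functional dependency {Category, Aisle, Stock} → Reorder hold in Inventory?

(Category=5, Aisle=shipped, Stock=D15): rows 1, 5, 8 → Reorder = H72, H72, H72 ✓
(Category=3, Aisle=shipped, Stock=D27): rows 2, 3, 9 → Reorder = H77, H77, H77 ✓
(Category=5, Aisle=closed, Stock=D15): rows 4, 6, 7 → Reorder = H31, H31, H31 ✓
Every {Category, Aisle, Stock} value is associated with a single Reorder value, so {Category, Aisle, Stock} → Reorder holds.

Yes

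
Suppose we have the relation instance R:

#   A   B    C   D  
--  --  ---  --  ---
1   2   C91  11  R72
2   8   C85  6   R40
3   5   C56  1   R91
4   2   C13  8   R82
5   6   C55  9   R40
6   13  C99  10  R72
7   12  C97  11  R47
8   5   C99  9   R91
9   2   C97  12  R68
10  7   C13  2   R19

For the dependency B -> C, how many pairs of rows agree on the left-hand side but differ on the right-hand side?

3

B=C13: violating pairs (4,10) — 1 pair.
B=C99: violating pairs (6,8) — 1 pair.
B=C97: violating pairs (7,9) — 1 pair.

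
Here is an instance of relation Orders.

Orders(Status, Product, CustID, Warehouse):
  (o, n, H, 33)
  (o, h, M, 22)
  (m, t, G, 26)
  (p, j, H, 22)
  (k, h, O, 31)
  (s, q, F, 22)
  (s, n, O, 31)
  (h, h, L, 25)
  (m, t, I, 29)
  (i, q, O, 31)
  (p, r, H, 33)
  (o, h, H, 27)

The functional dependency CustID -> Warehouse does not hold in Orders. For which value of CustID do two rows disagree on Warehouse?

H

CustID=H: 4 rows → Warehouse takes values {33, 22, 27} — violation
CustID=M: 1 row → Warehouse = 22 ✓
CustID=G: 1 row → Warehouse = 26 ✓
CustID=O: 3 rows → Warehouse = 31, 31, 31 ✓
CustID=F: 1 row → Warehouse = 22 ✓
CustID=L: 1 row → Warehouse = 25 ✓
CustID=I: 1 row → Warehouse = 29 ✓
The only CustID value with inconsistent Warehouse is CustID=H.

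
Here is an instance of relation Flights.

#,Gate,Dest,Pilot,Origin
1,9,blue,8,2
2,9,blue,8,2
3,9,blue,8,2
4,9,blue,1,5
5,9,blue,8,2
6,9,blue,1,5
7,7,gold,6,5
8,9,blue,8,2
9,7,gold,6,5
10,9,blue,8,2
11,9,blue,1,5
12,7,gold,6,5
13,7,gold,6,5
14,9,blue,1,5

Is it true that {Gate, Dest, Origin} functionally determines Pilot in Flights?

Yes

(Gate=9, Dest=blue, Origin=2): rows 1, 2, 3, 5, 8, 10 → Pilot = 8, 8, 8, 8, 8, 8 ✓
(Gate=9, Dest=blue, Origin=5): rows 4, 6, 11, 14 → Pilot = 1, 1, 1, 1 ✓
(Gate=7, Dest=gold, Origin=5): rows 7, 9, 12, 13 → Pilot = 6, 6, 6, 6 ✓
Every {Gate, Dest, Origin} value is associated with a single Pilot value, so {Gate, Dest, Origin} → Pilot holds.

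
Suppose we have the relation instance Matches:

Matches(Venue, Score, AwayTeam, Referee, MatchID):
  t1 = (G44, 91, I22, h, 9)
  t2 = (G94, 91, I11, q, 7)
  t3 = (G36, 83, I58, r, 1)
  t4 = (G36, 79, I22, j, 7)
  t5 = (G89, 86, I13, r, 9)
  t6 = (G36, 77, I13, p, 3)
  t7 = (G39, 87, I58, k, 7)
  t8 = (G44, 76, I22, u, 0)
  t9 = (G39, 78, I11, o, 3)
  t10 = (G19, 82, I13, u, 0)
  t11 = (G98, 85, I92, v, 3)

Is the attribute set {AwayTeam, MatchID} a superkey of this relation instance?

All 11 rows have distinct {AwayTeam, MatchID} values, so {AwayTeam, MatchID} → (all attributes) holds and {AwayTeam, MatchID} is a superkey.

Yes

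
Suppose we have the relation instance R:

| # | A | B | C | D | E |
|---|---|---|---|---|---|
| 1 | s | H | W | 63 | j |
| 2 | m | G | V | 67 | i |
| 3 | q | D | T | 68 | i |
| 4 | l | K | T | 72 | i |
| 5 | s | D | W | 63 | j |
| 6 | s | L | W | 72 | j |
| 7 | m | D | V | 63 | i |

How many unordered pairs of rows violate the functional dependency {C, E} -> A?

1

(C=W, E=j): all 3 rows agree on A — 0 pairs.
(C=V, E=i): all 2 rows agree on A — 0 pairs.
(C=T, E=i): violating pairs (3,4) — 1 pair.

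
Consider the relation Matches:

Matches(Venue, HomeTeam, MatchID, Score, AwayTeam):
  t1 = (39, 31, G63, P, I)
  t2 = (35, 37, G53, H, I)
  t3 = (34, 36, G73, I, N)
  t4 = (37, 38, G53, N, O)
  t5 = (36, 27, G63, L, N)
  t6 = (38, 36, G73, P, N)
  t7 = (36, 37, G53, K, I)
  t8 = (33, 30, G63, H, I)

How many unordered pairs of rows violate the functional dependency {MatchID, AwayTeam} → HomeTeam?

(MatchID=G63, AwayTeam=I): violating pairs (1,8) — 1 pair.
(MatchID=G53, AwayTeam=I): all 2 rows agree on HomeTeam — 0 pairs.
(MatchID=G73, AwayTeam=N): all 2 rows agree on HomeTeam — 0 pairs.

1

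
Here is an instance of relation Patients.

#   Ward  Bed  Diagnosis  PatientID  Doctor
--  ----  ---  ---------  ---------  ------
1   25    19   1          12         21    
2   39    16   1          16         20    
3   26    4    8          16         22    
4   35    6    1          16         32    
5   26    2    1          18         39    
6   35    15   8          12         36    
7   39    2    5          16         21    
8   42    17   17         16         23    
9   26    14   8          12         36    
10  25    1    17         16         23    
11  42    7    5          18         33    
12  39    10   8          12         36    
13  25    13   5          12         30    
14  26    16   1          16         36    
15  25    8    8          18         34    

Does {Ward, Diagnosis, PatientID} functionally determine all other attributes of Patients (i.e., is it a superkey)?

Yes

All 15 rows have distinct {Ward, Diagnosis, PatientID} values, so {Ward, Diagnosis, PatientID} → (all attributes) holds and {Ward, Diagnosis, PatientID} is a superkey.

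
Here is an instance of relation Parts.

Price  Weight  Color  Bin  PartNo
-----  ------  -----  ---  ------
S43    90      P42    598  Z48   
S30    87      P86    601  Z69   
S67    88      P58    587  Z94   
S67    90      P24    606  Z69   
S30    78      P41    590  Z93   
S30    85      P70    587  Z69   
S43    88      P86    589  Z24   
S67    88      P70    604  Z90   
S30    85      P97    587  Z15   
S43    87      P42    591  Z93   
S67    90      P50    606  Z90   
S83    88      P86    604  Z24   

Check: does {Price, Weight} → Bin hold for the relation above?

(Price=S43, Weight=90): 1 row → Bin = 598 ✓
(Price=S30, Weight=87): 1 row → Bin = 601 ✓
(Price=S67, Weight=88): 2 rows → Bin takes values {587, 604} — violation
(Price=S67, Weight=90): 2 rows → Bin = 606, 606 ✓
(Price=S30, Weight=78): 1 row → Bin = 590 ✓
(Price=S30, Weight=85): 2 rows → Bin = 587, 587 ✓
(Price=S43, Weight=88): 1 row → Bin = 589 ✓
(Price=S43, Weight=87): 1 row → Bin = 591 ✓
(Price=S83, Weight=88): 1 row → Bin = 604 ✓
Two rows agree on {Price, Weight} but differ on Bin, so {Price, Weight} → Bin does not hold.

No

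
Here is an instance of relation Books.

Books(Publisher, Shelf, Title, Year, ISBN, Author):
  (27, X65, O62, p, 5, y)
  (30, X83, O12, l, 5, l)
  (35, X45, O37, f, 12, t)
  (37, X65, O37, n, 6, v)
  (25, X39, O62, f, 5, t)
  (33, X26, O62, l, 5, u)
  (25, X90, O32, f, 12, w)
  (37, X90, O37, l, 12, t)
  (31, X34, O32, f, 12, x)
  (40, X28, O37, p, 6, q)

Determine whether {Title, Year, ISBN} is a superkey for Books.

Two distinct rows share (Title=O32, Year=f, ISBN=12), so {Title, Year, ISBN} does not determine every attribute — not a superkey.

No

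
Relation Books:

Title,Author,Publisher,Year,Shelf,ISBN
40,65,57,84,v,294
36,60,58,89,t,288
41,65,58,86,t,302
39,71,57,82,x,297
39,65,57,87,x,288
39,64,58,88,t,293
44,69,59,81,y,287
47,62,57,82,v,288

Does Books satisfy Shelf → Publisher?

Yes

Shelf=v: 2 rows → Publisher = 57, 57 ✓
Shelf=t: 3 rows → Publisher = 58, 58, 58 ✓
Shelf=x: 2 rows → Publisher = 57, 57 ✓
Shelf=y: 1 row → Publisher = 59 ✓
Every Shelf value is associated with a single Publisher value, so Shelf → Publisher holds.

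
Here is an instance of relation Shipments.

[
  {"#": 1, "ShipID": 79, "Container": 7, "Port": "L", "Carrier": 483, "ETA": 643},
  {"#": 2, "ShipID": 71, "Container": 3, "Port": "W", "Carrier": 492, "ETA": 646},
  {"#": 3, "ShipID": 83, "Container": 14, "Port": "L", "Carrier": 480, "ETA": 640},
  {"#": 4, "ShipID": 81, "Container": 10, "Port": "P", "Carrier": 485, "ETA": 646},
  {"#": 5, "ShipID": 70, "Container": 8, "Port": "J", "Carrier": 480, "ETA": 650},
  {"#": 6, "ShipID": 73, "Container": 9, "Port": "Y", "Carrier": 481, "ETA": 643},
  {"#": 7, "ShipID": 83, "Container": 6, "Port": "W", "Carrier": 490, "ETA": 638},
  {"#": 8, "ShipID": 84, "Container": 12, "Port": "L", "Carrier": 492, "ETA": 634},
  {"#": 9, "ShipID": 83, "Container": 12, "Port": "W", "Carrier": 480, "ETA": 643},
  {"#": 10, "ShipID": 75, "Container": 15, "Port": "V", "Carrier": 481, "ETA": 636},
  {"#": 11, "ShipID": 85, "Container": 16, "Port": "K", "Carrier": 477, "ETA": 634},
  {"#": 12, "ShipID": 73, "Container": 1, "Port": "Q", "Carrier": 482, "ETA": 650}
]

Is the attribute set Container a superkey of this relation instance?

No

Rows 8 and 9 have the same Container value Container=12 but are distinct tuples, so Container does not determine every attribute — not a superkey.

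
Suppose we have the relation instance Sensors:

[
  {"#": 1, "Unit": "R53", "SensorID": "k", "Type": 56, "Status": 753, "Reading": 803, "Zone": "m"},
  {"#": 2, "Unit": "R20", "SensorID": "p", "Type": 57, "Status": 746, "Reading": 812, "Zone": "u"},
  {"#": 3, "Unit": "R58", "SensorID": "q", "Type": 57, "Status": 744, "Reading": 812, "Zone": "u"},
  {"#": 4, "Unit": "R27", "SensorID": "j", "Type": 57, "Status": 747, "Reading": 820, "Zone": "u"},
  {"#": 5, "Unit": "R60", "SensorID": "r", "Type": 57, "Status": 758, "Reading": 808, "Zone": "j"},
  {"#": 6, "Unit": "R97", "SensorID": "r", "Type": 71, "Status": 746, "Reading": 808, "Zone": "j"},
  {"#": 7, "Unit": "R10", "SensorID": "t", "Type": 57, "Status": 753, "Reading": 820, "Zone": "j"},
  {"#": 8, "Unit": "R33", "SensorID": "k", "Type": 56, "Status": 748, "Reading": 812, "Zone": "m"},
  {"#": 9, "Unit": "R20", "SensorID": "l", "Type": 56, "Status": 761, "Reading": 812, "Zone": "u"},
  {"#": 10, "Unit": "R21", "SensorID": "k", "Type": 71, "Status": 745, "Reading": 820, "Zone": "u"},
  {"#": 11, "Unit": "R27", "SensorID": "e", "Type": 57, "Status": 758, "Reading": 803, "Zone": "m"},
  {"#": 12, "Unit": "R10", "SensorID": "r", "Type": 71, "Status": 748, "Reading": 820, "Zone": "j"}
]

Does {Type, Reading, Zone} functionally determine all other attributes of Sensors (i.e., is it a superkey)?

Rows 2 and 3 have the same {Type, Reading, Zone} value (Type=57, Reading=812, Zone=u) but are distinct tuples, so {Type, Reading, Zone} does not determine every attribute — not a superkey.

No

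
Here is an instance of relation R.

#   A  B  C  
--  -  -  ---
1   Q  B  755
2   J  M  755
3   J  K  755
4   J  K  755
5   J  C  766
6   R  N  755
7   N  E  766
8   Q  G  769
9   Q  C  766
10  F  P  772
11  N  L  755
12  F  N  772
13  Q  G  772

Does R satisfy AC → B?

No

(A=Q, C=755): row 1 → B = B ✓
(A=J, C=755): rows 2, 3, 4 → B takes values {M, K} — violation
(A=J, C=766): row 5 → B = C ✓
(A=R, C=755): row 6 → B = N ✓
(A=N, C=766): row 7 → B = E ✓
(A=Q, C=769): row 8 → B = G ✓
(A=Q, C=766): row 9 → B = C ✓
(A=F, C=772): rows 10, 12 → B takes values {P, N} — violation
(A=N, C=755): row 11 → B = L ✓
(A=Q, C=772): row 13 → B = G ✓
Two rows agree on AC but differ on B, so AC → B does not hold.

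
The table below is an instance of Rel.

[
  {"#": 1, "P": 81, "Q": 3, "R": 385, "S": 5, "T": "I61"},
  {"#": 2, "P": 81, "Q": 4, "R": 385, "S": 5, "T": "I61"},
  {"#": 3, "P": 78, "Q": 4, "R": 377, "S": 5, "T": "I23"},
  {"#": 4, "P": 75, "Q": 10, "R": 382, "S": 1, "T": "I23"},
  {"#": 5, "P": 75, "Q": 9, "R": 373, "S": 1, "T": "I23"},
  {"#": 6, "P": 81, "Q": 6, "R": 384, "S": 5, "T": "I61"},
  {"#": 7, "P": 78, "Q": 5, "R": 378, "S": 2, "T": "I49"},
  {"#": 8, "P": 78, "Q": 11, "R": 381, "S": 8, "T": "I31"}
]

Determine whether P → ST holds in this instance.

No

P=81: rows 1, 2, 6 → {S,T} = (5, I61), (5, I61), (5, I61) ✓
P=78: rows 3, 7, 8 → {S,T} takes values {(5, I23), (2, I49), (8, I31)} — violation
P=75: rows 4, 5 → {S,T} = (1, I23), (1, I23) ✓
Two rows agree on P but differ on ST, so P → ST does not hold.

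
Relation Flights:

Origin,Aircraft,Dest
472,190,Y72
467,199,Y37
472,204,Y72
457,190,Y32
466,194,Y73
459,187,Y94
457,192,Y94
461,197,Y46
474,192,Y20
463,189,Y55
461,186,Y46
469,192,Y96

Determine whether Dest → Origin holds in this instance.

No

Dest=Y72: 2 rows → Origin = 472, 472 ✓
Dest=Y37: 1 row → Origin = 467 ✓
Dest=Y32: 1 row → Origin = 457 ✓
Dest=Y73: 1 row → Origin = 466 ✓
Dest=Y94: 2 rows → Origin takes values {459, 457} — violation
Dest=Y46: 2 rows → Origin = 461, 461 ✓
Dest=Y20: 1 row → Origin = 474 ✓
Dest=Y55: 1 row → Origin = 463 ✓
Dest=Y96: 1 row → Origin = 469 ✓
Two rows agree on Dest but differ on Origin, so Dest → Origin does not hold.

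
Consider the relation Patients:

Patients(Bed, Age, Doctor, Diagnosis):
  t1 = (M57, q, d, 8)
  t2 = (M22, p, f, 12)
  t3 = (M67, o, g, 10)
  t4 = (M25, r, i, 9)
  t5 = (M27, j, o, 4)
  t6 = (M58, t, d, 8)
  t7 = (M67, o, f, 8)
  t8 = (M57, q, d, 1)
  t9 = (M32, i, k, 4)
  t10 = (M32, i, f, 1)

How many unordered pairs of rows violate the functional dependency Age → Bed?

Age=q: all 2 rows agree on Bed — 0 pairs.
Age=o: all 2 rows agree on Bed — 0 pairs.
Age=i: all 2 rows agree on Bed — 0 pairs.

0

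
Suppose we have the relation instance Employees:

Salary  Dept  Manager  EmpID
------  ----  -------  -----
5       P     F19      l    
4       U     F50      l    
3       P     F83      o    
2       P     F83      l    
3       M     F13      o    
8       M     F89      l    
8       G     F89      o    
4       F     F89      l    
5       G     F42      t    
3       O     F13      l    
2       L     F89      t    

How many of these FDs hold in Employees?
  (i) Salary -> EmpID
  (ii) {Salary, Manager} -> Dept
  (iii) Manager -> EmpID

0

(i) Salary -> EmpID: Salary=5: 2 rows → EmpID takes values {l, t} — violation; Salary=3: 3 rows → EmpID takes values {o, l} — violation; Salary=2: 2 rows → EmpID takes values {l, t} — violation; Salary=8: 2 rows → EmpID takes values {l, o} — violation — fails.
(ii) {Salary, Manager} -> Dept: (Salary=3, Manager=F13): 2 rows → Dept takes values {M, O} — violation; (Salary=8, Manager=F89): 2 rows → Dept takes values {M, G} — violation — fails.
(iii) Manager -> EmpID: Manager=F83: 2 rows → EmpID takes values {o, l} — violation; Manager=F13: 2 rows → EmpID takes values {o, l} — violation; Manager=F89: 4 rows → EmpID takes values {l, o, t} — violation — fails.
None of the 3 dependencies hold.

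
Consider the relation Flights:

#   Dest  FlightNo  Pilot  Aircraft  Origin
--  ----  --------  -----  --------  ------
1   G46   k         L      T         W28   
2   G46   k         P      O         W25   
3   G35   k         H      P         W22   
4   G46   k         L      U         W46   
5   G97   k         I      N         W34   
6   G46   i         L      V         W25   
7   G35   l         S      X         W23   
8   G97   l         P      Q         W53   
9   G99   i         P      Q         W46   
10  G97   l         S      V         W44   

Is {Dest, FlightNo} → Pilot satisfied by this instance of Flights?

No

(Dest=G46, FlightNo=k): rows 1, 2, 4 → Pilot takes values {L, P} — violation
(Dest=G35, FlightNo=k): row 3 → Pilot = H ✓
(Dest=G97, FlightNo=k): row 5 → Pilot = I ✓
(Dest=G46, FlightNo=i): row 6 → Pilot = L ✓
(Dest=G35, FlightNo=l): row 7 → Pilot = S ✓
(Dest=G97, FlightNo=l): rows 8, 10 → Pilot takes values {P, S} — violation
(Dest=G99, FlightNo=i): row 9 → Pilot = P ✓
Two rows agree on {Dest, FlightNo} but differ on Pilot, so {Dest, FlightNo} → Pilot does not hold.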